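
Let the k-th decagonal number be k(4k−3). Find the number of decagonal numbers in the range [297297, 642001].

129

The n-th decagonal number is n(4n−3).
Smallest index with value ≥ 297297: n = 273 (giving 297297).
Largest index with value ≤ 642001: n = 401 (giving 642001).
Indices 273 through 401: 129 terms.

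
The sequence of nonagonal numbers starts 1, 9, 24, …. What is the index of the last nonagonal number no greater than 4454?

Solve n(7n−5)/2 ≤ 4454 for integer n.
n = 36 gives 4446 ≤ 4454, while n = 37 gives 4699 > 4454; so the answer is index 36.

36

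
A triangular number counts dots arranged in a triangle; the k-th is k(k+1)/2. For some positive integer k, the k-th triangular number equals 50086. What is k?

316

Set n(n+1)/2 = 50086, giving n² + n − 100172 = 0.
So n = (-1 + 633) / 2 = 632/2 = 316.
Check: 316·317/2 = 50086. ✓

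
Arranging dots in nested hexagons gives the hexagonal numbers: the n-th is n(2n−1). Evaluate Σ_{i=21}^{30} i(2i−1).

12915

Σ i(2i−1) = 2Σi² − Σi over i = 21..30.
Σi = 465 − 210 = 255 and Σi² = 9455 − 2870 = 6585.
2·6585 − 1·255 = 12915.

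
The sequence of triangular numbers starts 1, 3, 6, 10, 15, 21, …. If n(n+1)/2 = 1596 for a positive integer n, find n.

56

Set n(n+1)/2 = 1596, giving n² + n − 3192 = 0.
The discriminant is 1 + 8·1596 = 12769, and √12769 = 113.
So n = (-1 + 113) / 2 = 112/2 = 56.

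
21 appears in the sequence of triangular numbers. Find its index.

6

Set n(n+1)/2 = 21, giving n² + n − 42 = 0.
The discriminant is 1 + 8·21 = 169, and √169 = 13.
So n = (-1 + 13) / 2 = 12/2 = 6.
Check: 6·7/2 = 21. ✓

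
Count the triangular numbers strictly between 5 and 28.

4

The n-th triangular number is n(n+1)/2.
Smallest index with value > 5: n = 3 (giving 6).
Largest index with value < 28: n = 6 (giving 21).
Indices 3 through 6: 4 terms.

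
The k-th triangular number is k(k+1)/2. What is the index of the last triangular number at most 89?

12

Solve n(n+1)/2 ≤ 89 for integer n.
n = 12 gives 78 ≤ 89, while n = 13 gives 91 > 89; so the answer is index 12.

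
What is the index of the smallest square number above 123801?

Solve n² > 123801 for integer n.
The largest n with value ≤ 123801 is 351 (since 123201 ≤ 123801 < 123904), so the first above is n = 352, value 123904.

352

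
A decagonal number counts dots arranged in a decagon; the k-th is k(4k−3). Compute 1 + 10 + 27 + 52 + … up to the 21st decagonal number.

12551

Σ i(4i−3) = 4Σi² − 3Σi over i = 1..21.
Σi = 231 and Σi² = 3311.
4·3311 − 3·231 = 12551.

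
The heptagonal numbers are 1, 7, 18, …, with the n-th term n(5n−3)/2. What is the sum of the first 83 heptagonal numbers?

Σ i(5i−3)/2 = (5Σi² − 3Σi) / 2 over i = 1..83.
Σi = 3486 and Σi² = 194054.
(5·194054 − 3·3486) / 2 = 959812/2 = 479906.

479906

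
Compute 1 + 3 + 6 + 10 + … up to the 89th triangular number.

Σ i(i+1)/2 = (Σi² + Σi) / 2 over i = 1..89.
Σi = 4005 and Σi² = 238965.
(1·238965 + 1·4005) / 2 = 242970/2 = 121485.

121485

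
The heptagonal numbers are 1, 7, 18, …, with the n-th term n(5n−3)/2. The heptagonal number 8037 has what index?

57

Set n(5n−3)/2 = 8037, giving 5n² − 3n − 16074 = 0.
The discriminant is 9 + 40·8037 = 321489, and √321489 = 567.
So n = (3 + 567) / 10 = 570/10 = 57.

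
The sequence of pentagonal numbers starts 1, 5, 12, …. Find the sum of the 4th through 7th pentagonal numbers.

Σ i(3i−1)/2 = (3Σi² − Σi) / 2 over i = 4..7.
Σi = 28 − 6 = 22 and Σi² = 140 − 14 = 126.
(3·126 − 1·22) / 2 = 356/2 = 178.

178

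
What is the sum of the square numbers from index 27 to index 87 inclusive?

Σ_{i=27}^{87} i² = 223300 − 6201 = 217099.

217099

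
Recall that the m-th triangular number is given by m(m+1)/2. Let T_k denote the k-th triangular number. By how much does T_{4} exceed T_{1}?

4·5/2 = 10 and 1·2/2 = 1.
Difference: 10 − 1 = 9.

9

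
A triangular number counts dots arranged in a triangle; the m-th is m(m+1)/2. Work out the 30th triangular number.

The 30th triangular number is n(n+1)/2 with n = 30.
30·31/2 = 930/2 = 465.

465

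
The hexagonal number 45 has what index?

Set n(2n−1) = 45, giving 2n² − n − 45 = 0.
So n = (1 + 19) / 4 = 20/4 = 5.

5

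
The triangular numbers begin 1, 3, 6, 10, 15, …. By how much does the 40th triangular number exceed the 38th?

40·41/2 = 820 and 38·39/2 = 741.
Difference: 820 − 741 = 79.

79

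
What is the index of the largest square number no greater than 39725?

Solve n² ≤ 39725 for integer n.
n = 199 gives 39601 ≤ 39725, while n = 200 gives 40000 > 39725; so the answer is index 199.

199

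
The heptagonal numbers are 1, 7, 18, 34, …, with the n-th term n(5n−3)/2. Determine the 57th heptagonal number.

8037

The 57th heptagonal number is n(5n−3)/2 with n = 57.
57·(5·57 − 3)/2 = 57·282/2 = 57·141 = 8037.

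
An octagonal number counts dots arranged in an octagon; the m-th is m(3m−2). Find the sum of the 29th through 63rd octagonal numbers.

229670

Σ i(3i−2) = 3Σi² − 2Σi over i = 29..63.
Σi = 2016 − 406 = 1610 and Σi² = 85344 − 7714 = 77630.
3·77630 − 2·1610 = 229670.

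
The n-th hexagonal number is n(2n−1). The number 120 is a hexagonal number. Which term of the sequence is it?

8

Set n(2n−1) = 120, giving 2n² − n − 120 = 0.
So n = (1 + 31) / 4 = 32/4 = 8.
Check: 8·(2·8 − 1) = 120. ✓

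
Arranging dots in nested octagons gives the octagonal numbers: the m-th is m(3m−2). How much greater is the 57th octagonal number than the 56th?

337

Consecutive octagonal numbers differ by 6n − 5: here 6·57 − 5 = 337.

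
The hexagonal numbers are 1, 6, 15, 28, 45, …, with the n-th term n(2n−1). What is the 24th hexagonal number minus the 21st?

267

24·(2·24 − 1) = 1128 and 21·(2·21 − 1) = 861.
Difference: 1128 − 861 = 267.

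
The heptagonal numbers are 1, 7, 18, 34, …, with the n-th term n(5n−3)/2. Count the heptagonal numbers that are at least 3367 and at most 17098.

The n-th heptagonal number is n(5n−3)/2.
Smallest index with value ≥ 3367: n = 37 (giving 3367).
Largest index with value ≤ 17098: n = 83 (giving 17098).
Indices 37 through 83: 47 terms.

47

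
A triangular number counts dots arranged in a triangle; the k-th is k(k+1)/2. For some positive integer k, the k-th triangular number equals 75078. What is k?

387

Set n(n+1)/2 = 75078, giving n² + n − 150156 = 0.
So n = (-1 + 775) / 2 = 774/2 = 387.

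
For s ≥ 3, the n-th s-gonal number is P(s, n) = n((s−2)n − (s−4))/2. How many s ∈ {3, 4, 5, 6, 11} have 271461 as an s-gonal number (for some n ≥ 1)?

s = 3: P(3, 736) = 271216 and P(3, 737) = 271953; 271461 is not s-gonal.
s = 4: P(4, 521) = 271441 and P(4, 522) = 272484; 271461 is not s-gonal.
s = 5: P(5, 425) = 270725 and P(5, 426) = 272001; 271461 is not s-gonal.
s = 6: P(6, 368) = 270480 and P(6, 369) = 271953; 271461 is not s-gonal.
s = 11: P(11, 246) = 271461. ✓
Hits: s ∈ {11} → 1.

1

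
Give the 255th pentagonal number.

97410

The 255th pentagonal number is n(3n−1)/2 with n = 255.
255·(3·255 − 1)/2 = 255·764/2 = 255·382 = 97410.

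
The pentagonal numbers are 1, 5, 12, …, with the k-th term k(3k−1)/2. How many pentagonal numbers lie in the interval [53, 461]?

The n-th pentagonal number is n(3n−1)/2.
Smallest index with value ≥ 53: n = 7 (giving 70).
Largest index with value ≤ 461: n = 17 (giving 425).
Indices 7 through 17: 11 terms.

11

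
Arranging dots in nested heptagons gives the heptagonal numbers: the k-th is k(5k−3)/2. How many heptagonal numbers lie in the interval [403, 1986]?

16

The n-th heptagonal number is n(5n−3)/2.
Smallest index with value ≥ 403: n = 13 (giving 403).
Largest index with value ≤ 1986: n = 28 (giving 1918).
Indices 13 through 28: 16 terms.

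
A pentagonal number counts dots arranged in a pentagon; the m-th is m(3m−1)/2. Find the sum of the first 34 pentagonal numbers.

20230

Σ i(3i−1)/2 = (3Σi² − Σi) / 2 over i = 1..34.
Σi = 595 and Σi² = 13685.
(3·13685 − 1·595) / 2 = 40460/2 = 20230.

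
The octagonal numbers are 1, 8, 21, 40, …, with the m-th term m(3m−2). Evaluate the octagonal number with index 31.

The 31st octagonal number is n(3n−2) with n = 31.
31·(3·31 − 2) = 31·91 = 2821.

2821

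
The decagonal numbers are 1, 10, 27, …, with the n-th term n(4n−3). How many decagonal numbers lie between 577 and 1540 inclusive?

The n-th decagonal number is n(4n−3).
Smallest index with value ≥ 577: n = 13 (giving 637).
Largest index with value ≤ 1540: n = 20 (giving 1540).
Indices 13 through 20: 8 terms.

8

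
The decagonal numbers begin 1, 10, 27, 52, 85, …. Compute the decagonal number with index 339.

339·(4·339 − 3) = 339·1353 = 458667.

458667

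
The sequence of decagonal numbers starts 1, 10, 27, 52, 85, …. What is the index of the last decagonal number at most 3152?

Solve n(4n−3) ≤ 3152 for integer n.
n = 28 gives 3052 ≤ 3152, while n = 29 gives 3277 > 3152; so the answer is index 28.

28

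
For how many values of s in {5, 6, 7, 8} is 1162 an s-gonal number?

s = 5: P(5, 28) = 1162. ✓
s = 6: P(6, 24) = 1128 and P(6, 25) = 1225; 1162 is not s-gonal.
s = 7: P(7, 21) = 1071 and P(7, 22) = 1177; 1162 is not s-gonal.
s = 8: P(8, 20) = 1160 and P(8, 21) = 1281; 1162 is not s-gonal.
Hits: s ∈ {5} → 1.

1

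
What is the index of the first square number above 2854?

Solve n² > 2854 for integer n.
The largest n with value ≤ 2854 is 53 (since 2809 ≤ 2854 < 2916), so the first above is n = 54, value 2916.

54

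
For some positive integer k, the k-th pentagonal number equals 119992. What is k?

283

Set n(3n−1)/2 = 119992, giving 3n² − n − 239984 = 0.
The discriminant is 1 + 24·119992 = 2879809, and √2879809 = 1697.
So n = (1 + 1697) / 6 = 1698/6 = 283.
Check: 283·(3·283 − 1)/2 = 119992. ✓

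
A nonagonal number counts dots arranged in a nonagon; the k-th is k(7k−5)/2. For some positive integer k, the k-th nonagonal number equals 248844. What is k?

Set n(7n−5)/2 = 248844, giving 7n² − 5n − 497688 = 0.
So n = (5 + 3733) / 14 = 3738/14 = 267.
Check: 267·(7·267 − 5)/2 = 248844. ✓

267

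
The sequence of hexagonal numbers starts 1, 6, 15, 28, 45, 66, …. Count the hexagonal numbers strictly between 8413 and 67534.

119

The n-th hexagonal number is n(2n−1).
Smallest index with value > 8413: n = 66 (giving 8646).
Largest index with value < 67534: n = 184 (giving 67528).
Indices 66 through 184: 119 terms.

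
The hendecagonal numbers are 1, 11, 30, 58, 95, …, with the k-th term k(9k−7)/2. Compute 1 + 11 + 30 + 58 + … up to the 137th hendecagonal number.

3866277

Σ i(9i−7)/2 = (9Σi² − 7Σi) / 2 over i = 1..137.
Σi = 9453 and Σi² = 866525.
(9·866525 − 7·9453) / 2 = 7732554/2 = 3866277.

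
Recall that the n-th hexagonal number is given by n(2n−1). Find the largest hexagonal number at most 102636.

Solve n(2n−1) ≤ 102636 for integer n.
n = 226 gives 101926 ≤ 102636, while n = 227 gives 102831 > 102636; so the answer is 101926.

101926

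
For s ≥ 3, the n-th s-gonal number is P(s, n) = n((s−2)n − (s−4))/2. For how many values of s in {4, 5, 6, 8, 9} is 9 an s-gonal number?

s = 4: P(4, 3) = 9. ✓
s = 5: P(5, 2) = 5 and P(5, 3) = 12; 9 is not s-gonal.
s = 6: P(6, 2) = 6 and P(6, 3) = 15; 9 is not s-gonal.
s = 8: P(8, 2) = 8 and P(8, 3) = 21; 9 is not s-gonal.
s = 9: P(9, 2) = 9. ✓
Hits: s ∈ {4, 9} → 2.

2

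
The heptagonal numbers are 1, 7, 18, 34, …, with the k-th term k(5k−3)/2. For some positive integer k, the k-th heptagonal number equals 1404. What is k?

24

Set n(5n−3)/2 = 1404, giving 5n² − 3n − 2808 = 0.
So n = (3 + 237) / 10 = 240/10 = 24.
Check: 24·(5·24 − 3)/2 = 1404. ✓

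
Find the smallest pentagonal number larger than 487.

532

Solve n(3n−1)/2 > 487 for integer n.
The largest n with value ≤ 487 is 18 (since 477 ≤ 487 < 532), so the first above is n = 19, value 532.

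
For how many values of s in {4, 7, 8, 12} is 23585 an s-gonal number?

s = 4: P(4, 153) = 23409 and P(4, 154) = 23716; 23585 is not s-gonal.
s = 7: P(7, 97) = 23377 and P(7, 98) = 23863; 23585 is not s-gonal.
s = 8: P(8, 89) = 23585. ✓
s = 12: P(12, 69) = 23529 and P(12, 70) = 24220; 23585 is not s-gonal.
Hits: s ∈ {8} → 1.

1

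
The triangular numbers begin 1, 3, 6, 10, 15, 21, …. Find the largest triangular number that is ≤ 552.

Solve n(n+1)/2 ≤ 552 for integer n.
n = 32 gives 528 ≤ 552, while n = 33 gives 561 > 552; so the answer is 528.

528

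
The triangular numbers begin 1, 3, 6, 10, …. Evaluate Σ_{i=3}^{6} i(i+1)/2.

52

Σ i(i+1)/2 = (Σi² + Σi) / 2 over i = 3..6.
Σi = 21 − 3 = 18 and Σi² = 91 − 5 = 86.
(1·86 + 1·18) / 2 = 104/2 = 52.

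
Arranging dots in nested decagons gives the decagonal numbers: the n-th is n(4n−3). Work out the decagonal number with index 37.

5365

The 37th decagonal number is n(4n−3) with n = 37.
37·(4·37 − 3) = 37·145 = 5365.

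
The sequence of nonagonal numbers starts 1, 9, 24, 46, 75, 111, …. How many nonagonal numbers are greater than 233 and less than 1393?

12

The n-th nonagonal number is n(7n−5)/2.
Smallest index with value > 233: n = 9 (giving 261).
Largest index with value < 1393: n = 20 (giving 1350).
Indices 9 through 20: 12 terms.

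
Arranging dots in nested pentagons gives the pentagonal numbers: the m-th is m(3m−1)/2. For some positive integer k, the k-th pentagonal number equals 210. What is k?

12

Set n(3n−1)/2 = 210, giving 3n² − n − 420 = 0.
The discriminant is 1 + 24·210 = 5041, and √5041 = 71.
So n = (1 + 71) / 6 = 72/6 = 12.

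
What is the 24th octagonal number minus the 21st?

399

24·(3·24 − 2) = 1680 and 21·(3·21 − 2) = 1281.
Difference: 1680 − 1281 = 399.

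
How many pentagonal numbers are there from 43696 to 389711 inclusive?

The n-th pentagonal number is n(3n−1)/2.
Smallest index with value ≥ 43696: n = 171 (giving 43776).
Largest index with value ≤ 389711: n = 509 (giving 388367).
Indices 171 through 509: 339 terms.

339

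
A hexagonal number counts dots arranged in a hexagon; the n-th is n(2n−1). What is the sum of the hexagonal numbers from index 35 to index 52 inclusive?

Σ i(2i−1) = 2Σi² − Σi over i = 35..52.
Σi = 1378 − 595 = 783 and Σi² = 48230 − 13685 = 34545.
2·34545 − 1·783 = 68307.

68307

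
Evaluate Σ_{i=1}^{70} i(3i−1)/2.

Σ i(3i−1)/2 = (3Σi² − Σi) / 2 over i = 1..70.
Σi = 2485 and Σi² = 116795.
(3·116795 − 1·2485) / 2 = 347900/2 = 173950.

173950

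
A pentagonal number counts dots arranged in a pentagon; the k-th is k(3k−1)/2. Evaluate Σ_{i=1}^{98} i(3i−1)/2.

Σ i(3i−1)/2 = (3Σi² − Σi) / 2 over i = 1..98.
Σi = 4851 and Σi² = 318549.
(3·318549 − 1·4851) / 2 = 950796/2 = 475398.

475398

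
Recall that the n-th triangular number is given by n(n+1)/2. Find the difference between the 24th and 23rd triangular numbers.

Consecutive triangular numbers differ by n: T_{24} − T_{23} = 24.

24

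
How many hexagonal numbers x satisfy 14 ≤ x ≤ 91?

The n-th hexagonal number is n(2n−1).
Smallest index with value ≥ 14: n = 3 (giving 15).
Largest index with value ≤ 91: n = 7 (giving 91).
Indices 3 through 7: 5 terms.

5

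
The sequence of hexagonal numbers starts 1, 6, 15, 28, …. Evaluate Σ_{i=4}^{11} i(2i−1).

Σ i(2i−1) = 2Σi² − Σi over i = 4..11.
Σi = 66 − 6 = 60 and Σi² = 506 − 14 = 492.
2·492 − 1·60 = 924.

924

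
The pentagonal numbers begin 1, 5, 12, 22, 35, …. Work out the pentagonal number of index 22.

715

22·(3·22 − 1)/2 = 22·65/2 = 715.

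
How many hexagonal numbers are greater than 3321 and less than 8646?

The n-th hexagonal number is n(2n−1).
Smallest index with value > 3321: n = 42 (giving 3486).
Largest index with value < 8646: n = 65 (giving 8385).
Indices 42 through 65: 24 terms.

24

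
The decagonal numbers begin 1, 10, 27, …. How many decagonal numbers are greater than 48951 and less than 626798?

The n-th decagonal number is n(4n−3).
Smallest index with value > 48951: n = 112 (giving 49840).
Largest index with value < 626798: n = 396 (giving 626076).
Indices 112 through 396: 285 terms.

285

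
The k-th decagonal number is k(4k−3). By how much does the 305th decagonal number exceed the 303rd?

305·(4·305 − 3) = 371185 and 303·(4·303 − 3) = 366327.
Difference: 371185 − 366327 = 4858.

4858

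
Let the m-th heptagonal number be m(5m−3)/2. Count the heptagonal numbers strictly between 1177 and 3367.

14

The n-th heptagonal number is n(5n−3)/2.
Smallest index with value > 1177: n = 23 (giving 1288).
Largest index with value < 3367: n = 36 (giving 3186).
Indices 23 through 36: 14 terms.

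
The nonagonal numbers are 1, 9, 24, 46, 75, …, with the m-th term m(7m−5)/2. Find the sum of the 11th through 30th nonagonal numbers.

30720

Σ i(7i−5)/2 = (7Σi² − 5Σi) / 2 over i = 11..30.
Σi = 465 − 55 = 410 and Σi² = 9455 − 385 = 9070.
(7·9070 − 5·410) / 2 = 61440/2 = 30720.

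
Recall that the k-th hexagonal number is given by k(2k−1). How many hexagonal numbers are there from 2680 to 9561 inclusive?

The n-th hexagonal number is n(2n−1).
Smallest index with value ≥ 2680: n = 37 (giving 2701).
Largest index with value ≤ 9561: n = 69 (giving 9453).
Indices 37 through 69: 33 terms.

33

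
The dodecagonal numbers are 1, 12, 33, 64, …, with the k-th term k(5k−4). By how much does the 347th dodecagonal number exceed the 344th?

347·(5·347 − 4) = 600657 and 344·(5·344 − 4) = 590304.
Difference: 600657 − 590304 = 10353.

10353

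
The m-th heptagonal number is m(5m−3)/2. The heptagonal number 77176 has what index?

176

Set n(5n−3)/2 = 77176, giving 5n² − 3n − 154352 = 0.
The discriminant is 9 + 40·77176 = 3087049, and √3087049 = 1757.
So n = (3 + 1757) / 10 = 1760/10 = 176.
Check: 176·(5·176 − 3)/2 = 77176. ✓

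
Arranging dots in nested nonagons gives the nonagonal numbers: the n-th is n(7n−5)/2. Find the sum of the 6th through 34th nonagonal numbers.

Σ i(7i−5)/2 = (7Σi² − 5Σi) / 2 over i = 6..34.
Σi = 595 − 15 = 580 and Σi² = 13685 − 55 = 13630.
(7·13630 − 5·580) / 2 = 92510/2 = 46255.

46255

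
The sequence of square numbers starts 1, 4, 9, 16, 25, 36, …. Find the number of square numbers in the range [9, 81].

The n-th square number is n².
Smallest index with value ≥ 9: n = 3 (giving 9).
Largest index with value ≤ 81: n = 9 (giving 81).
Indices 3 through 9: 7 terms.

7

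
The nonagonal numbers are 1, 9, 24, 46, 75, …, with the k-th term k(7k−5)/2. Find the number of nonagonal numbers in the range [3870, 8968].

17

The n-th nonagonal number is n(7n−5)/2.
Smallest index with value ≥ 3870: n = 34 (giving 3961).
Largest index with value ≤ 8968: n = 50 (giving 8625).
Indices 34 through 50: 17 terms.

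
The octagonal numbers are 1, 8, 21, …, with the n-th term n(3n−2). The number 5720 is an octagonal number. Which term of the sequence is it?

Set n(3n−2) = 5720, giving 3n² − 2n − 5720 = 0.
So n = (2 + 262) / 6 = 264/6 = 44.

44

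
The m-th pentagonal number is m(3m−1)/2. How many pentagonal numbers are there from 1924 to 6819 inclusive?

The n-th pentagonal number is n(3n−1)/2.
Smallest index with value ≥ 1924: n = 36 (giving 1926).
Largest index with value ≤ 6819: n = 67 (giving 6700).
Indices 36 through 67: 32 terms.

32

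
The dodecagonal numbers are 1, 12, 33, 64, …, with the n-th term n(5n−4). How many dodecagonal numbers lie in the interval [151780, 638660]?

The n-th dodecagonal number is n(5n−4).
Smallest index with value ≥ 151780: n = 175 (giving 152425).
Largest index with value ≤ 638660: n = 357 (giving 635817).
Indices 175 through 357: 183 terms.

183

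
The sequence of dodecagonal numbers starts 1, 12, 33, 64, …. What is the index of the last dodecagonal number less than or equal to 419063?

Solve n(5n−4) ≤ 419063 for integer n.
n = 289 gives 416449 ≤ 419063, while n = 290 gives 419340 > 419063; so the answer is index 289.

289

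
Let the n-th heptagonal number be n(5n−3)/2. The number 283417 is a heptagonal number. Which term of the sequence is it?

337

Set n(5n−3)/2 = 283417, giving 5n² − 3n − 566834 = 0.
The discriminant is 9 + 40·283417 = 11336689, and √11336689 = 3367.
So n = (3 + 3367) / 10 = 3370/10 = 337.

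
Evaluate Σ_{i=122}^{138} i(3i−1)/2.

430457

Σ i(3i−1)/2 = (3Σi² − Σi) / 2 over i = 122..138.
Σi = 9591 − 7381 = 2210 and Σi² = 885569 − 597861 = 287708.
(3·287708 − 1·2210) / 2 = 860914/2 = 430457.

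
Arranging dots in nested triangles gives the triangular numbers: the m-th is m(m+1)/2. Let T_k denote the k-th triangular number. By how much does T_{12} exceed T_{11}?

12

Consecutive triangular numbers differ by n: T_{12} − T_{11} = 12.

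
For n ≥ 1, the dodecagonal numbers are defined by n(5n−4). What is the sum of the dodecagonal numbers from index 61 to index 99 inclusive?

Σ i(5i−4) = 5Σi² − 4Σi over i = 61..99.
Σi = 4950 − 1830 = 3120 and Σi² = 328350 − 73810 = 254540.
5·254540 − 4·3120 = 1260220.

1260220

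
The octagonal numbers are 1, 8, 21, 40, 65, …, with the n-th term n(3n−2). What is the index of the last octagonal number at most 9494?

56

Solve n(3n−2) ≤ 9494 for integer n.
n = 56 gives 9296 ≤ 9494, while n = 57 gives 9633 > 9494; so the answer is index 56.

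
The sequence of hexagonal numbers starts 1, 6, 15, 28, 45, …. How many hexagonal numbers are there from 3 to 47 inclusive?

4

The n-th hexagonal number is n(2n−1).
Smallest index with value ≥ 3: n = 2 (giving 6).
Largest index with value ≤ 47: n = 5 (giving 45).
Indices 2 through 5: 4 terms.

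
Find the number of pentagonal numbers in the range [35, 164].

6

The n-th pentagonal number is n(3n−1)/2.
Smallest index with value ≥ 35: n = 5 (giving 35).
Largest index with value ≤ 164: n = 10 (giving 145).
Indices 5 through 10: 6 terms.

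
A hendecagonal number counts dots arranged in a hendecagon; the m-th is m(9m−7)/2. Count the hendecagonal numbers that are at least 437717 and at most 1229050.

The n-th hendecagonal number is n(9n−7)/2.
Smallest index with value ≥ 437717: n = 313 (giving 439765).
Largest index with value ≤ 1229050: n = 523 (giving 1229050).
Indices 313 through 523: 211 terms.

211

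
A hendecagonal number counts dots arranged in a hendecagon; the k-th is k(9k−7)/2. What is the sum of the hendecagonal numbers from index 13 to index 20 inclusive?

Σ i(9i−7)/2 = (9Σi² − 7Σi) / 2 over i = 13..20.
Σi = 210 − 78 = 132 and Σi² = 2870 − 650 = 2220.
(9·2220 − 7·132) / 2 = 19056/2 = 9528.

9528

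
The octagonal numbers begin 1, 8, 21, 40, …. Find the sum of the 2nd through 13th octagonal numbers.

Σ i(3i−2) = 3Σi² − 2Σi over i = 2..13.
Σi = 91 − 1 = 90 and Σi² = 819 − 1 = 818.
3·818 − 2·90 = 2274.

2274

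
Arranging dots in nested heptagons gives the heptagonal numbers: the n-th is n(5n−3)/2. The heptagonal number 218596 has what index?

296

Set n(5n−3)/2 = 218596, giving 5n² − 3n − 437192 = 0.
So n = (3 + 2957) / 10 = 2960/10 = 296.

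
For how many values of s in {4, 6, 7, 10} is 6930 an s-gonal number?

1

s = 4: P(4, 83) = 6889 and P(4, 84) = 7056; 6930 is not s-gonal.
s = 6: P(6, 59) = 6903 and P(6, 60) = 7140; 6930 is not s-gonal.
s = 7: P(7, 52) = 6682 and P(7, 53) = 6943; 6930 is not s-gonal.
s = 10: P(10, 42) = 6930. ✓
Hits: s ∈ {10} → 1.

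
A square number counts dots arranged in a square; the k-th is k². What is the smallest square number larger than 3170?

3249

Solve n² > 3170 for integer n.
The largest n with value ≤ 3170 is 56 (since 3136 ≤ 3170 < 3249), so the first above is n = 57, value 3249.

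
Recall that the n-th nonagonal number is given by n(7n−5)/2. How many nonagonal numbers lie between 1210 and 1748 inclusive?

4

The n-th nonagonal number is n(7n−5)/2.
Smallest index with value ≥ 1210: n = 19 (giving 1216).
Largest index with value ≤ 1748: n = 22 (giving 1639).
Indices 19 through 22: 4 terms.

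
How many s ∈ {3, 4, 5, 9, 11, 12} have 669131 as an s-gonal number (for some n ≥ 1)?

s = 3: P(3, 1156) = 668746 and P(3, 1157) = 669903; 669131 is not s-gonal.
s = 4: P(4, 818) = 669124 and P(4, 819) = 670761; 669131 is not s-gonal.
s = 5: P(5, 668) = 669002 and P(5, 669) = 671007; 669131 is not s-gonal.
s = 9: P(9, 437) = 667299 and P(9, 438) = 670359; 669131 is not s-gonal.
s = 11: P(11, 386) = 669131. ✓
s = 12: P(12, 366) = 668316 and P(12, 367) = 671977; 669131 is not s-gonal.
Hits: s ∈ {11} → 1.

1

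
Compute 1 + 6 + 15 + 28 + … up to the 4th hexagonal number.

Σ i(2i−1) = 2Σi² − Σi over i = 1..4.
Σi = 10 and Σi² = 30.
2·30 − 1·10 = 50.

50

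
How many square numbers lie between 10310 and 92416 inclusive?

203

The n-th square number is n².
Smallest index with value ≥ 10310: n = 102 (giving 10404).
Largest index with value ≤ 92416: n = 304 (giving 92416).
Indices 102 through 304: 203 terms.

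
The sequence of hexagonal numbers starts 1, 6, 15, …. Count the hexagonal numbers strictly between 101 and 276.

The n-th hexagonal number is n(2n−1).
Smallest index with value > 101: n = 8 (giving 120).
Largest index with value < 276: n = 11 (giving 231).
Indices 8 through 11: 4 terms.

4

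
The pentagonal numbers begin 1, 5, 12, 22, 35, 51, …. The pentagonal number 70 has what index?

Set n(3n−1)/2 = 70, giving 3n² − n − 140 = 0.
The discriminant is 1 + 24·70 = 1681, and √1681 = 41.
So n = (1 + 41) / 6 = 42/6 = 7.

7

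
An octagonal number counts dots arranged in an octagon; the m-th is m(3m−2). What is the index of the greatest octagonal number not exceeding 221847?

272

Solve n(3n−2) ≤ 221847 for integer n.
n = 272 gives 221408 ≤ 221847, while n = 273 gives 223041 > 221847; so the answer is index 272.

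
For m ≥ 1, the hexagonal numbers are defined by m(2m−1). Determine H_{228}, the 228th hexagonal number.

103740

228·(2·228 − 1) = 228·455 = 103740.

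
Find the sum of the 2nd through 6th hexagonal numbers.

Σ i(2i−1) = 2Σi² − Σi over i = 2..6.
Σi = 21 − 1 = 20 and Σi² = 91 − 1 = 90.
2·90 − 1·20 = 160.

160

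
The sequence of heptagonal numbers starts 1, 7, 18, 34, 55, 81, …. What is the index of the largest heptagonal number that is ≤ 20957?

91

Solve n(5n−3)/2 ≤ 20957 for integer n.
n = 91 gives 20566 ≤ 20957, while n = 92 gives 21022 > 20957; so the answer is index 91.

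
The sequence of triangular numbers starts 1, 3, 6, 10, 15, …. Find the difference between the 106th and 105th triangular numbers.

106

Consecutive triangular numbers differ by n: T_{106} − T_{105} = 106.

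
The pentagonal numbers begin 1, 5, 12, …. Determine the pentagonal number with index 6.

51

6·(3·6 − 1)/2 = 6·17/2 = 51.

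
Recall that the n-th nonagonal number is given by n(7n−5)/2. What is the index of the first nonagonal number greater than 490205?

Solve n(7n−5)/2 > 490205 for integer n.
The largest n with value ≤ 490205 is 374 (since 488631 ≤ 490205 < 491250), so the first above is n = 375, value 491250.

375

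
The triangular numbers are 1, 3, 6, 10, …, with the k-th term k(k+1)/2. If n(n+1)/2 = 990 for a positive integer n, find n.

Set n(n+1)/2 = 990, giving n² + n − 1980 = 0.
The discriminant is 1 + 8·990 = 7921, and √7921 = 89.
So n = (-1 + 89) / 2 = 88/2 = 44.

44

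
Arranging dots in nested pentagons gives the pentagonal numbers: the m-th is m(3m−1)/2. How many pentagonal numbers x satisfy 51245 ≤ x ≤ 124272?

The n-th pentagonal number is n(3n−1)/2.
Smallest index with value ≥ 51245: n = 185 (giving 51245).
Largest index with value ≤ 124272: n = 288 (giving 124272).
Indices 185 through 288: 104 terms.

104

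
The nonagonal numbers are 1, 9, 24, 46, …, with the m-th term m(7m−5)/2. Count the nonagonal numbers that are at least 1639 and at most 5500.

The n-th nonagonal number is n(7n−5)/2.
Smallest index with value ≥ 1639: n = 22 (giving 1639).
Largest index with value ≤ 5500: n = 40 (giving 5500).
Indices 22 through 40: 19 terms.

19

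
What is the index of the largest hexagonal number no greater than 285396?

Solve n(2n−1) ≤ 285396 for integer n.
n = 378 gives 285390 ≤ 285396, while n = 379 gives 286903 > 285396; so the answer is index 378.

378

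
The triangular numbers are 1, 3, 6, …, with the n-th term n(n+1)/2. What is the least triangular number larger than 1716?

1770

Solve n(n+1)/2 > 1716 for integer n.
The largest n with value ≤ 1716 is 58 (since 1711 ≤ 1716 < 1770), so the first above is n = 59, value 1770.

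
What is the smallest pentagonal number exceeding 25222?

25285

Solve n(3n−1)/2 > 25222 for integer n.
The largest n with value ≤ 25222 is 129 (since 24897 ≤ 25222 < 25285), so the first above is n = 130, value 25285.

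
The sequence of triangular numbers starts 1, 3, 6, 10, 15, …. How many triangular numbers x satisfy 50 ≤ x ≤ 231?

The n-th triangular number is n(n+1)/2.
Smallest index with value ≥ 50: n = 10 (giving 55).
Largest index with value ≤ 231: n = 21 (giving 231).
Indices 10 through 21: 12 terms.

12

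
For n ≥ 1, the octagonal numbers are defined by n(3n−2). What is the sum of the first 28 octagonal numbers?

Σ i(3i−2) = 3Σi² − 2Σi over i = 1..28.
Σi = 406 and Σi² = 7714.
3·7714 − 2·406 = 22330.

22330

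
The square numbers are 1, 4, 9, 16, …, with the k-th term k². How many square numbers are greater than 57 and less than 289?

9

The n-th square number is n².
Smallest index with value > 57: n = 8 (giving 64).
Largest index with value < 289: n = 16 (giving 256).
Indices 8 through 16: 9 terms.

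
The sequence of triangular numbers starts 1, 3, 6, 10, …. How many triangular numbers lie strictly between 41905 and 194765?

334

The n-th triangular number is n(n+1)/2.
Smallest index with value > 41905: n = 290 (giving 42195).
Largest index with value < 194765: n = 623 (giving 194376).
Indices 290 through 623: 334 terms.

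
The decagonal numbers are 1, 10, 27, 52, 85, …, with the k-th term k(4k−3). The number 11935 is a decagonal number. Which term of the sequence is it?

55

Set n(4n−3) = 11935, giving 4n² − 3n − 11935 = 0.
So n = (3 + 437) / 8 = 440/8 = 55.
Check: 55·(4·55 − 3) = 11935. ✓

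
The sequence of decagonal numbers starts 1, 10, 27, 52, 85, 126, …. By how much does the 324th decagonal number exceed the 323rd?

2585

Consecutive decagonal numbers differ by 8n − 7: here 8·324 − 7 = 2585.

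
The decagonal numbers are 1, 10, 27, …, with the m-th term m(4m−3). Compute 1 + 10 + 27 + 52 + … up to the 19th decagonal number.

9310

Σ i(4i−3) = 4Σi² − 3Σi over i = 1..19.
Σi = 190 and Σi² = 2470.
4·2470 − 3·190 = 9310.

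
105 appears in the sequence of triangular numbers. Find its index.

14

Set n(n+1)/2 = 105, giving n² + n − 210 = 0.
The discriminant is 1 + 8·105 = 841, and √841 = 29.
So n = (-1 + 29) / 2 = 28/2 = 14.
Check: 14·15/2 = 105. ✓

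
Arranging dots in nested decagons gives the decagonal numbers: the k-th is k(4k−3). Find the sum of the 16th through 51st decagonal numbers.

173526

Σ i(4i−3) = 4Σi² − 3Σi over i = 16..51.
Σi = 1326 − 120 = 1206 and Σi² = 45526 − 1240 = 44286.
4·44286 − 3·1206 = 173526.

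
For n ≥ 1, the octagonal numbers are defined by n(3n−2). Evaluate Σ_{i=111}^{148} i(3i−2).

1915675

Σ i(3i−2) = 3Σi² − 2Σi over i = 111..148.
Σi = 11026 − 6105 = 4921 and Σi² = 1091574 − 449735 = 641839.
3·641839 − 2·4921 = 1915675.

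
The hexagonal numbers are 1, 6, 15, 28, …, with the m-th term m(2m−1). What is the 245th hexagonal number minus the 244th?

Consecutive hexagonal numbers differ by 4n − 3: here 4·245 − 3 = 977.

977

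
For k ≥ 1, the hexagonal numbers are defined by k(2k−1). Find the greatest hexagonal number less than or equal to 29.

Solve n(2n−1) ≤ 29 for integer n.
n = 4 gives 28 ≤ 29, while n = 5 gives 45 > 29; so the answer is 28.

28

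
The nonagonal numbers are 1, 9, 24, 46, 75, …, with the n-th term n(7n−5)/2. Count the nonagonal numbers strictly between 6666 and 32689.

52

The n-th nonagonal number is n(7n−5)/2.
Smallest index with value > 6666: n = 45 (giving 6975).
Largest index with value < 32689: n = 96 (giving 32016).
Indices 45 through 96: 52 terms.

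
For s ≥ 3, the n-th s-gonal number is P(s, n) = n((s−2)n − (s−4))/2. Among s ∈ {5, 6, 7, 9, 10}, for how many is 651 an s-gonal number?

2

s = 5: P(5, 21) = 651. ✓
s = 6: P(6, 18) = 630 and P(6, 19) = 703; 651 is not s-gonal.
s = 7: P(7, 16) = 616 and P(7, 17) = 697; 651 is not s-gonal.
s = 9: P(9, 14) = 651. ✓
s = 10: P(10, 13) = 637 and P(10, 14) = 742; 651 is not s-gonal.
Hits: s ∈ {5, 9} → 2.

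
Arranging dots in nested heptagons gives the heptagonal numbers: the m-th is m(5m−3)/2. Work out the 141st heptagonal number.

49491

The 141st heptagonal number is n(5n−3)/2 with n = 141.
141·(5·141 − 3)/2 = 141·702/2 = 141·351 = 49491.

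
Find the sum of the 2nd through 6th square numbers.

Σ_{i=2}^{6} i² = 91 − 1 = 90.

90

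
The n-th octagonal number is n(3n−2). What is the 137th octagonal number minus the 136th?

817

Consecutive octagonal numbers differ by 6n − 5: here 6·137 − 5 = 817.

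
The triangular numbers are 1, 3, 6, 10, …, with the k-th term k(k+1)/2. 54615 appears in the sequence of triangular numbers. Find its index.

Set n(n+1)/2 = 54615, giving n² + n − 109230 = 0.
The discriminant is 1 + 8·54615 = 436921, and √436921 = 661.
So n = (-1 + 661) / 2 = 660/2 = 330.

330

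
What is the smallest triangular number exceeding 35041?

Solve n(n+1)/2 > 35041 for integer n.
The largest n with value ≤ 35041 is 264 (since 34980 ≤ 35041 < 35245), so the first above is n = 265, value 35245.

35245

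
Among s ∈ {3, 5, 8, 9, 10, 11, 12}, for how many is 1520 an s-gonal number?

s = 3: P(3, 54) = 1485 and P(3, 55) = 1540; 1520 is not s-gonal.
s = 5: P(5, 32) = 1520. ✓
s = 8: P(8, 22) = 1408 and P(8, 23) = 1541; 1520 is not s-gonal.
s = 9: P(9, 21) = 1491 and P(9, 22) = 1639; 1520 is not s-gonal.
s = 10: P(10, 19) = 1387 and P(10, 20) = 1540; 1520 is not s-gonal.
s = 11: P(11, 18) = 1395 and P(11, 19) = 1558; 1520 is not s-gonal.
s = 12: P(12, 17) = 1377 and P(12, 18) = 1548; 1520 is not s-gonal.
Hits: s ∈ {5} → 1.

1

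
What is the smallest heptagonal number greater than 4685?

Solve n(5n−3)/2 > 4685 for integer n.
The largest n with value ≤ 4685 is 43 (since 4558 ≤ 4685 < 4774), so the first above is n = 44, value 4774.

4774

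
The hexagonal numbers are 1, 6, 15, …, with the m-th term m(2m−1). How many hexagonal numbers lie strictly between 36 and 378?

The n-th hexagonal number is n(2n−1).
Smallest index with value > 36: n = 5 (giving 45).
Largest index with value < 378: n = 13 (giving 325).
Indices 5 through 13: 9 terms.

9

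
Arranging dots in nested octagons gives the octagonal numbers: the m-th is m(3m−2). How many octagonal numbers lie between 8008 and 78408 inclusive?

The n-th octagonal number is n(3n−2).
Smallest index with value ≥ 8008: n = 52 (giving 8008).
Largest index with value ≤ 78408: n = 162 (giving 78408).
Indices 52 through 162: 111 terms.

111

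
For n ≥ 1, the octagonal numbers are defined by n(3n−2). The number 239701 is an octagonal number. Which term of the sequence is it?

Set n(3n−2) = 239701, giving 3n² − 2n − 239701 = 0.
The discriminant is 4 + 12·239701 = 2876416, and √2876416 = 1696.
So n = (2 + 1696) / 6 = 1698/6 = 283.

283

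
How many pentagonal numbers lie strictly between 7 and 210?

The n-th pentagonal number is n(3n−1)/2.
Smallest index with value > 7: n = 3 (giving 12).
Largest index with value < 210: n = 11 (giving 176).
Indices 3 through 11: 9 terms.

9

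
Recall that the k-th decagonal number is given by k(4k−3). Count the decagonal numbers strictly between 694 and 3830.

The n-th decagonal number is n(4n−3).
Smallest index with value > 694: n = 14 (giving 742).
Largest index with value < 3830: n = 31 (giving 3751).
Indices 14 through 31: 18 terms.

18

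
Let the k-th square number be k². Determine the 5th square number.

25

The 5th square number is n² with n = 5.
5² = 25.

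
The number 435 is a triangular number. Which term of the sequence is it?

Set n(n+1)/2 = 435, giving n² + n − 870 = 0.
The discriminant is 1 + 8·435 = 3481, and √3481 = 59.
So n = (-1 + 59) / 2 = 58/2 = 29.

29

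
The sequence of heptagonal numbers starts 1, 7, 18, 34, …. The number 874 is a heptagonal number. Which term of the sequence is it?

Set n(5n−3)/2 = 874, giving 5n² − 3n − 1748 = 0.
The discriminant is 9 + 40·874 = 34969, and √34969 = 187.
So n = (3 + 187) / 10 = 190/10 = 19.

19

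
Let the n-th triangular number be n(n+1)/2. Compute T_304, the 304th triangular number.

304·305/2 = 92720/2 = 46360.

46360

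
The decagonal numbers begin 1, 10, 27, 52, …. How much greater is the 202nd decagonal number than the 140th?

84630

202·(4·202 − 3) = 162610 and 140·(4·140 − 3) = 77980.
Difference: 162610 − 77980 = 84630.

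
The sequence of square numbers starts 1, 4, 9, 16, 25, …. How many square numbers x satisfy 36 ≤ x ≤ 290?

12

The n-th square number is n².
Smallest index with value ≥ 36: n = 6 (giving 36).
Largest index with value ≤ 290: n = 17 (giving 289).
Indices 6 through 17: 12 terms.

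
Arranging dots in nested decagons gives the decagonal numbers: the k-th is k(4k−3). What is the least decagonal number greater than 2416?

2425

Solve n(4n−3) > 2416 for integer n.
The largest n with value ≤ 2416 is 24 (since 2232 ≤ 2416 < 2425), so the first above is n = 25, value 2425.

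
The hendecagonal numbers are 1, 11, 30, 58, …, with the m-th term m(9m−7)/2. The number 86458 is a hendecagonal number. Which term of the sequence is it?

139

Set n(9n−7)/2 = 86458, giving 9n² − 7n − 172916 = 0.
The discriminant is 49 + 72·86458 = 6225025, and √6225025 = 2495.
So n = (7 + 2495) / 18 = 2502/18 = 139.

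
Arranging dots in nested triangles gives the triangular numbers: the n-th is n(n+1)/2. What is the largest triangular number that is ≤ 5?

3

Solve n(n+1)/2 ≤ 5 for integer n.
n = 2 gives 3 ≤ 5, while n = 3 gives 6 > 5; so the answer is 3.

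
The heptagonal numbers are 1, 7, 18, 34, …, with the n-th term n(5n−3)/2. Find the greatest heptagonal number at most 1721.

Solve n(5n−3)/2 ≤ 1721 for integer n.
n = 26 gives 1651 ≤ 1721, while n = 27 gives 1782 > 1721; so the answer is 1651.

1651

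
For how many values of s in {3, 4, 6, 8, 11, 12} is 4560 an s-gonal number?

s = 3: P(3, 95) = 4560. ✓
s = 4: P(4, 67) = 4489 and P(4, 68) = 4624; 4560 is not s-gonal.
s = 6: P(6, 48) = 4560. ✓
s = 8: P(8, 39) = 4485 and P(8, 40) = 4720; 4560 is not s-gonal.
s = 11: P(11, 32) = 4496 and P(11, 33) = 4785; 4560 is not s-gonal.
s = 12: P(12, 30) = 4380 and P(12, 31) = 4681; 4560 is not s-gonal.
Hits: s ∈ {3, 6} → 2.

2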